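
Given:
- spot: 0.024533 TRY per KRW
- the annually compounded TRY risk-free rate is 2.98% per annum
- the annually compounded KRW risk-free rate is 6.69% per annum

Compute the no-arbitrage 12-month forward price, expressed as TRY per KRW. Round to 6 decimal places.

T = 1 year.
Growth of 1 TRY over T: (1 + 0.0298)^1 = 1.029800.
Growth of 1 KRW over T: (1 + 0.0669)^1 = 1.066900.
CIP: F = S · (grow TRY)/(grow KRW) = 0.024533 × 1.029800/1.066900 = 0.02367990 TRY per KRW.

0.023680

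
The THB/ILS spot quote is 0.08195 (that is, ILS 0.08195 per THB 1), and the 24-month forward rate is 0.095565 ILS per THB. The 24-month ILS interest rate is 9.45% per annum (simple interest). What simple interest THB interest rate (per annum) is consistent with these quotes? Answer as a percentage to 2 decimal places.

T = 2 years.
F/S = 0.095565/0.08195 = 1.1661379 = (growth of ILS) / (growth of THB).
ILS growth factor: 1 + 0.0945×2 = 1.189000.
That pins the THB growth at 1.019605.
(1.019605 − 1)/T = 0.009803, i.e. 0.98%.

0.98%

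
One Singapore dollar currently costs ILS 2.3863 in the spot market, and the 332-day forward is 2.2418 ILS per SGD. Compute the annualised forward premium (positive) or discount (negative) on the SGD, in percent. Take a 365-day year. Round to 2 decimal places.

-6.66%

T = 332/365 years.
Period premium: (2.2418 − 2.3863)/2.3863 = -0.0605540.
×(1/T) gives -6.66% p.a.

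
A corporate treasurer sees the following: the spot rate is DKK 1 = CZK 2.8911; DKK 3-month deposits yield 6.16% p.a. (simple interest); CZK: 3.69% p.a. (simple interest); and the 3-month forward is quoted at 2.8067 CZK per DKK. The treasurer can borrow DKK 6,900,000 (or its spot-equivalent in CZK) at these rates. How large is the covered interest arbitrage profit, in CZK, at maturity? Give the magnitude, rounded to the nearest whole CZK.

T = 3/12 years.
Invest the DKK and cover forward: 6,900,000 × 1.015400 × 2.8067 = CZK 19,664,469.94.
Convert at spot and invest in CZK: 6,900,000 × 2.8911 × 1.009225 = CZK 20,132,615.74.
The quoted forward undervalues DKK, so borrow DKK, convert to CZK at spot, deposit the CZK at 3.69%, and buy DKK forward at 2.8067 to cover the loan.
Profit = 20,132,615.74 − 19,664,469.94 = CZK 468,146.

CZK 468,146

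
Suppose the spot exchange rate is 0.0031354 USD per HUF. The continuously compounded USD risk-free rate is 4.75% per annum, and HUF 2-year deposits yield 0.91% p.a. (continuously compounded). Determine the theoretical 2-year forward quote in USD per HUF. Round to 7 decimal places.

0.0033857

T = 2 years.
USD accumulates by e^(0.0475×2) = 1.0996589.
HUF accumulates by e^(0.0091×2) = 1.0183666.
CIP: F = S · (grow USD)/(grow HUF) = 0.0031354 × 1.0996589/1.0183666 = 0.003385687 USD per HUF.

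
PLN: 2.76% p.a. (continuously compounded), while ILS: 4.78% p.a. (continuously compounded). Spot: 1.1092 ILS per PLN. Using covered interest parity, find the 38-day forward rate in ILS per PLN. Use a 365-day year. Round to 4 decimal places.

T = 38/365 years.
Growth of 1 ILS over T: e^(0.0478×38/365) = 1.0049888.
PLN accumulates by e^(0.0276×38/365) = 1.0028776.
So F = 1.1092 × 1.0049888 / 1.0028776 = 1.111535 (ILS/PLN).

1.1115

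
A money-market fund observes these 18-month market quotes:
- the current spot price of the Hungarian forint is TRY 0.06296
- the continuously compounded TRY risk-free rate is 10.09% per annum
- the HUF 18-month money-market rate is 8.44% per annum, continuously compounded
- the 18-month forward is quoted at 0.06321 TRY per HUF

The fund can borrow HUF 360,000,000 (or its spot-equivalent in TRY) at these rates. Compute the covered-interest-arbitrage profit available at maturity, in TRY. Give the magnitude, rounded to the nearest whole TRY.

TRY 542,482

T = 18/12 years.
Invest the HUF and cover forward: 360,000,000 × 1.1349629418 × 0.06321 = TRY 25,826,762.72.
Convert at spot and invest in TRY: 360,000,000 × 0.06296 × 1.1634037782 = TRY 26,369,244.68.
The quoted forward undervalues HUF, so borrow HUF, convert to TRY at spot, deposit the TRY at 10.09%, and buy HUF forward at 0.06321 to cover the loan.
Profit = 26,369,244.68 − 25,826,762.72 = TRY 542,482.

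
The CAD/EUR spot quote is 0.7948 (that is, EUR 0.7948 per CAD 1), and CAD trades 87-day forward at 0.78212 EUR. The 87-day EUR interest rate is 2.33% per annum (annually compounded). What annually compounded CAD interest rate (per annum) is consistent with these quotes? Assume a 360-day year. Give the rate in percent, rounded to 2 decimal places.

9.37%

T = 87/360 years.
F/S = 0.78212/0.7948 = 0.9840463 = (growth of EUR) / (growth of CAD).
EUR growth factor: (1 + 0.0233)^(87/360) = 1.0055818.
Hence g_CAD = 1.0218846.
r = 1.0218846^(360/87) − 1 = 0.093715 → 9.37%.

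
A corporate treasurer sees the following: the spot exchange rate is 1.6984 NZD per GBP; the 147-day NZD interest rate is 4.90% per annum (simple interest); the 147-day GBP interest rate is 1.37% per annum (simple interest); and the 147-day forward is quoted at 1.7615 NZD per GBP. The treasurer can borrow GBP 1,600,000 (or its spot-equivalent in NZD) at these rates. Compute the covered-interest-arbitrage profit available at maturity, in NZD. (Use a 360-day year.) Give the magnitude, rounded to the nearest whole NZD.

NZD 62,355

T = 147/360 years.
Keep in GBP, deliver into the forward: 1,600,000·1.005594167·1.7615 = NZD 2,834,166.60.
Swap to NZD now, deposit: 1,600,000·1.6984·1.020008333 = NZD 2,771,811.44.
The quoted forward overvalues GBP, so borrow NZD, buy GBP at spot, deposit the GBP at 1.37%, and sell the proceeds forward at 1.7615.
The gap between the two covered legs is NZD 62,355.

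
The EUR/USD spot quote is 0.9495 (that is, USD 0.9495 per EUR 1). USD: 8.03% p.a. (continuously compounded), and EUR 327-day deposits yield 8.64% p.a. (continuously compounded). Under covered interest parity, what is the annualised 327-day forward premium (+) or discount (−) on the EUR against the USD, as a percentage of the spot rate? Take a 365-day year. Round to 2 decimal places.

-0.61%

T = 327/365 years.
CIP forward (USD per EUR) = 0.9495 × 1.0745909/1.0804795 = 0.9443252.
(F − S)/S ÷ T = (0.9443252 − 0.9495)/0.9495/(327/365) = -0.006083 → -0.61%.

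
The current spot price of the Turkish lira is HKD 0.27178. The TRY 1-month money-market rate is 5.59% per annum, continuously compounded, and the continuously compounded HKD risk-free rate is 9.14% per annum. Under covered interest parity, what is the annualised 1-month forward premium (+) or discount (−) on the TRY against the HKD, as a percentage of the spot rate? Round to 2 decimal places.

+3.56%

T = 1/12 years.
CIP forward (HKD per TRY) = 0.27178 × 1.0076457/1.0046692 = 0.27258519.
Annualised premium = (F − S)/S × (1/T) = (0.27258519 − 0.27178)/0.27178 ÷ (1/12) = 3.56%.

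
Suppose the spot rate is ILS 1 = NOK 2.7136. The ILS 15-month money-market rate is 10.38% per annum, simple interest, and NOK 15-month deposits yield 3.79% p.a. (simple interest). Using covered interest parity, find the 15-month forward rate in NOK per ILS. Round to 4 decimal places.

2.5157

T = 15/12 years.
NOK accumulates by 1 + 0.0379×15/12 = 1.047375.
ILS accumulates by 1 + 0.1038×15/12 = 1.129750.
So F = 2.7136 × 1.047375 / 1.129750 = 2.515740 (NOK/ILS).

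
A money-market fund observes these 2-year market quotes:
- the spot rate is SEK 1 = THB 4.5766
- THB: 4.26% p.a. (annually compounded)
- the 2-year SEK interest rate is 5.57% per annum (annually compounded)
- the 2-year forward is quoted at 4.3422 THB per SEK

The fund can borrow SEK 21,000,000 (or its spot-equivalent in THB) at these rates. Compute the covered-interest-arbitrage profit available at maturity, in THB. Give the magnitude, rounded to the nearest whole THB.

THB 2,844,220

T = 2 years.
Route A — deposit SEK, sell forward: 21,000,000 × 1.11450249 × 4.3422 = THB 101,627,246.95.
Route B — convert at spot, deposit THB: 21,000,000 × 4.5766 × 1.08701476 = THB 104,471,466.76.
The quoted forward undervalues SEK, so borrow SEK, convert to THB at spot, deposit the THB at 4.26%, and buy SEK forward at 4.3422 to cover the loan.
Profit = 104,471,466.76 − 101,627,246.95 = THB 2,844,220.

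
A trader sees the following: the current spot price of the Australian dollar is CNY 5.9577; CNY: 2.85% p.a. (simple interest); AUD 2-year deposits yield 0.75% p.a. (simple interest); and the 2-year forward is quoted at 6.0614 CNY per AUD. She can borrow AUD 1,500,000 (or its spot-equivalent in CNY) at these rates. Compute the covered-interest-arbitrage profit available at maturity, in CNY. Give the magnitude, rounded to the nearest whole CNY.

T = 2 years.
Invest the AUD and cover forward: 1,500,000 × 1.015000 × 6.0614 = CNY 9,228,481.50.
Convert at spot and invest in CNY: 1,500,000 × 5.9577 × 1.057000 = CNY 9,445,933.35.
The quoted forward undervalues AUD, so borrow AUD, convert to CNY at spot, deposit the CNY at 2.85%, and buy AUD forward at 6.0614 to cover the loan.
Arbitrage profit = |9,228,481.50 − 9,445,933.35| = CNY 217,452.

CNY 217,452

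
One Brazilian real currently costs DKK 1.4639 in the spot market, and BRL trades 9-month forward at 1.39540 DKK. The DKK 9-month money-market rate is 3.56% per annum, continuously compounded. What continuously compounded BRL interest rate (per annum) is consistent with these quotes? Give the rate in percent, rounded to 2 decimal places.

9.95%

T = 9/12 years.
F/S = 1.3954/1.4639 = 0.9532072 = (growth of DKK) / (growth of BRL).
The DKK side grows by e^(0.0356×9/12) = 1.0270596.
So the BRL growth factor = 1.0774778.
r = ln(1.0774778)/(9/12) = 0.099497 → 9.95%.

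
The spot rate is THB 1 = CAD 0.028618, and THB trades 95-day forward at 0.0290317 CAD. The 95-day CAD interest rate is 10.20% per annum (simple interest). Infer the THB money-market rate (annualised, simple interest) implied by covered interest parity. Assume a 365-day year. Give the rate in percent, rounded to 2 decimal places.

4.58%

T = 95/365 years.
F/S = 0.0290317/0.028618 = 1.0144559 = (growth of CAD) / (growth of THB).
CAD growth factor: 1 + 0.1020×95/365 = 1.0265479.
Hence g_THB = 1.0119197.
r = (1.0119197 − 1)/(95/365) = 0.045797 → 4.58%.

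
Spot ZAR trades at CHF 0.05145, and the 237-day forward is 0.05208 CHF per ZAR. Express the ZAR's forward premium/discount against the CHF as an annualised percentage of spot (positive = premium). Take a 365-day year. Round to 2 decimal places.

+1.89%

T = 237/365 years.
(F − S)/S = (0.05208 − 0.05145)/0.05145 = 0.0122449.
×(1/T) gives 1.89% p.a.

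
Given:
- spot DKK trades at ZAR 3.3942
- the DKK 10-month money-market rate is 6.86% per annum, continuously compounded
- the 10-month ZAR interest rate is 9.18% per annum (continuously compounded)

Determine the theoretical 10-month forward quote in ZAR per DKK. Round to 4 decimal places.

T = 10/12 years.
ZAR accumulates by e^(0.0918×10/12) = 1.0795022.
DKK growth factor: e^(0.0686×10/12) = 1.0588323.
So F = 3.3942 × 1.0795022 / 1.0588323 = 3.460460 (ZAR/DKK).

3.4605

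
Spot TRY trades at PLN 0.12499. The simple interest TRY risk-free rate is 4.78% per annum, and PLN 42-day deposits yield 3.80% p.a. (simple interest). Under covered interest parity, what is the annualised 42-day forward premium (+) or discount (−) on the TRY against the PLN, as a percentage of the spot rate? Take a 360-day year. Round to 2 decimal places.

-0.97%

T = 42/360 years.
F = S · g_PLN/g_TRY = 0.12499 × 1.0044333/1.0055767 = 0.12484788.
(F − S)/S ÷ T = (0.12484788 − 0.12499)/0.12499/(42/360) = -0.009746 → -0.97%.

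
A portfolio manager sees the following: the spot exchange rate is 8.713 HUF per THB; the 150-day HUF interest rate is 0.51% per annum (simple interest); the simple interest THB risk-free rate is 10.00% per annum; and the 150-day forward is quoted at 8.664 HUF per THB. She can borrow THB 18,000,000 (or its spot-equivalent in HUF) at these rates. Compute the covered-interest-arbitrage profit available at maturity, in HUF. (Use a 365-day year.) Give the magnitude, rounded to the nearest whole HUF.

T = 150/365 years.
Route A — deposit THB, sell forward: 18,000,000 × 1.04109589041 × 8.664 = HUF 162,360,986.30.
Route B — convert at spot, deposit HUF: 18,000,000 × 8.713 × 1.00209589041 = HUF 157,162,706.88.
The quoted forward overvalues THB, so borrow HUF, buy THB at spot, deposit the THB at 10.00%, and sell the proceeds forward at 8.664.
Arbitrage profit = |162,360,986.30 − 157,162,706.88| = HUF 5,198,279.

HUF 5,198,279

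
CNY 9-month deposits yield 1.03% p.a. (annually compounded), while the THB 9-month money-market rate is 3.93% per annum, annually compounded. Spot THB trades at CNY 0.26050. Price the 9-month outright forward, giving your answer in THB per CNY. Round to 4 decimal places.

T = 9/12 years.
Growth of 1 CNY over T: (1 + 0.0103)^(9/12) = 1.0077151.
THB accumulates by (1 + 0.0393)^(9/12) = 1.0293325.
So F = 0.2605 × 1.0077151 / 1.0293325 = 0.2550291 (CNY/THB).
Invert for THB per CNY: 1 / 0.2550291 = 3.9211.

3.9211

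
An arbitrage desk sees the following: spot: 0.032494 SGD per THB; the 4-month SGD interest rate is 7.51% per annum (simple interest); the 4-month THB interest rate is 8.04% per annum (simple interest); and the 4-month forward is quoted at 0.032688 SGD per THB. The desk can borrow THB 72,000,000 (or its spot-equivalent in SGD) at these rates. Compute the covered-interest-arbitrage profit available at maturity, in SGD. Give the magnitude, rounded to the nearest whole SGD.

T = 4/12 years.
Route A — deposit THB, sell forward: 72,000,000 × 1.026800 × 0.032688 = SGD 2,416,610.76.
Route B — convert at spot, deposit SGD: 72,000,000 × 0.032494 × 1.025033333 = SGD 2,398,135.18.
The quoted forward overvalues THB, so borrow SGD, buy THB at spot, deposit the THB at 8.04%, and sell the proceeds forward at 0.032688.
The gap between the two covered legs is SGD 18,476.

SGD 18,476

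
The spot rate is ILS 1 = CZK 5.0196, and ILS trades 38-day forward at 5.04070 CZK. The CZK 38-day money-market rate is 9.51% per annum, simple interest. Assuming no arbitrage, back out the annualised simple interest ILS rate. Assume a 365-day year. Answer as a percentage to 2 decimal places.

5.45%

T = 38/365 years.
F/S = 5.0407/5.0196 = 1.0042035 = (growth of CZK) / (growth of ILS).
The CZK side grows by 1 + 0.0951×38/365 = 1.0099008.
That pins the ILS growth at 1.0056735.
(1.0056735 − 1)/T = 0.054495, i.e. 5.45%.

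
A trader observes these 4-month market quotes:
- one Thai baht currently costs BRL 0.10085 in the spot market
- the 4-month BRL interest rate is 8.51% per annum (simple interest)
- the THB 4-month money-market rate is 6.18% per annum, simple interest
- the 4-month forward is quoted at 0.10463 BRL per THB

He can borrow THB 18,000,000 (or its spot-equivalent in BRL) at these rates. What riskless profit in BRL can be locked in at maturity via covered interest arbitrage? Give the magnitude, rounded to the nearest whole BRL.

T = 4/12 years.
Route A — deposit THB, sell forward: 18,000,000 × 1.020600 × 0.10463 = BRL 1,922,136.80.
Route B — convert at spot, deposit BRL: 18,000,000 × 0.10085 × 1.028366667 = BRL 1,866,794.01.
The quoted forward overvalues THB, so borrow BRL, buy THB at spot, deposit the THB at 6.18%, and sell the proceeds forward at 0.10463.
Profit = 1,922,136.80 − 1,866,794.01 = BRL 55,343.

BRL 55,343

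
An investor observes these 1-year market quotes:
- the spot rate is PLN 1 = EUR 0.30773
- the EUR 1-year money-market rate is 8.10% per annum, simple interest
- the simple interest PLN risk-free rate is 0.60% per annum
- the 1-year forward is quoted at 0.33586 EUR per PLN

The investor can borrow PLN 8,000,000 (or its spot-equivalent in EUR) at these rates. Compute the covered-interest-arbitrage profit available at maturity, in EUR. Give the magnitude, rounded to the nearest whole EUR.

T = 1 year.
Route A — deposit PLN, sell forward: 8,000,000 × 1.006000 × 0.33586 = EUR 2,703,001.28.
Route B — convert at spot, deposit EUR: 8,000,000 × 0.30773 × 1.081000 = EUR 2,661,249.04.
The quoted forward overvalues PLN, so borrow EUR, buy PLN at spot, deposit the PLN at 0.60%, and sell the proceeds forward at 0.33586.
The gap between the two covered legs is EUR 41,752.

EUR 41,752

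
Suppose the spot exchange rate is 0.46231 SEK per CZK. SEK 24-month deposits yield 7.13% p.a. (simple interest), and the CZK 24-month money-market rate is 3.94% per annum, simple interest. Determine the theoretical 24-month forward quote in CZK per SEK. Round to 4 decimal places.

2.0423

T = 2 years.
SEK accumulates by 1 + 0.0713×2 = 1.142600.
CZK growth factor: 1 + 0.0394×2 = 1.078800.
So F = 0.46231 × 1.142600 / 1.078800 = 0.4896509 (SEK/CZK).
Invert for CZK per SEK: 1 / 0.4896509 = 2.0423.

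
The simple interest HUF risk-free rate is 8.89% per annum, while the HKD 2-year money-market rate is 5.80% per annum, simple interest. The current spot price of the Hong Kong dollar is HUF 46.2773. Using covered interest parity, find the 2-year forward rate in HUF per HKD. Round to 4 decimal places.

48.8400

T = 2 years.
HUF growth factor: 1 + 0.0889×2 = 1.177800.
Growth of 1 HKD over T: 1 + 0.0580×2 = 1.116000.
So F = 46.2773 × 1.177800 / 1.116000 = 48.839968 (HUF/HKD).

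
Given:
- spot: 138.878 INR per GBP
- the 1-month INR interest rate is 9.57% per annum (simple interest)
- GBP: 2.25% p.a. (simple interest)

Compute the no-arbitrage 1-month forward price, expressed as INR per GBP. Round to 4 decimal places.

139.7236

T = 1/12 years.
INR accumulates by 1 + 0.0957×1/12 = 1.007975.
GBP growth factor: 1 + 0.0225×1/12 = 1.001875.
CIP: F = S · (grow INR)/(grow GBP) = 138.878 × 1.007975/1.001875 = 139.723570 INR per GBP.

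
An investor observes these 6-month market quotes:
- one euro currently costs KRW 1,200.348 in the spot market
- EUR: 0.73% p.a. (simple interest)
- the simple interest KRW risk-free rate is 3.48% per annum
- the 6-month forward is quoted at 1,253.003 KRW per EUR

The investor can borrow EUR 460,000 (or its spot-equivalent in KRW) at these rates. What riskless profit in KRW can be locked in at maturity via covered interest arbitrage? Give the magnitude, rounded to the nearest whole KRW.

KRW 16,717,507

T = 6/12 years.
Route A — deposit EUR, sell forward: 460,000 × 1.003650 × 1253.003 = KRW 578,485,172.04.
Route B — convert at spot, deposit KRW: 460,000 × 1200.348 × 1.017400 = KRW 561,767,665.39.
The quoted forward overvalues EUR, so borrow KRW, buy EUR at spot, deposit the EUR at 0.73%, and sell the proceeds forward at 1,253.003.
Arbitrage profit = |578,485,172.04 − 561,767,665.39| = KRW 16,717,507.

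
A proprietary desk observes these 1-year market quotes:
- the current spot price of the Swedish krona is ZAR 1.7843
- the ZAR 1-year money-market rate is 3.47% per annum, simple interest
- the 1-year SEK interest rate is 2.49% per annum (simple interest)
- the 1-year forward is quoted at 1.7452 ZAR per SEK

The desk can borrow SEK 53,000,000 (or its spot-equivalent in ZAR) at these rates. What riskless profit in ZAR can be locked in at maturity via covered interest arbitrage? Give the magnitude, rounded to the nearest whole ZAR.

T = 1 year.
Keep in SEK, deliver into the forward: 53,000,000·1.024900·1.7452 = ZAR 94,798,740.44.
Swap to ZAR now, deposit: 53,000,000·1.7843·1.034700 = ZAR 97,849,406.13.
The quoted forward undervalues SEK, so borrow SEK, convert to ZAR at spot, deposit the ZAR at 3.47%, and buy SEK forward at 1.7452 to cover the loan.
Profit = 97,849,406.13 − 94,798,740.44 = ZAR 3,050,666.

ZAR 3,050,666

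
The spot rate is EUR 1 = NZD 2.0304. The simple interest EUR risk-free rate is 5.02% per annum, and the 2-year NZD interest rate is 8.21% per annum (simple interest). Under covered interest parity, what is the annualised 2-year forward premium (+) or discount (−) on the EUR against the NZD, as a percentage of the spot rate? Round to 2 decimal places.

T = 2 years.
F = S · g_NZD/g_EUR = 2.0304 × 1.164200/1.100400 = 2.1481204.
(F − S)/S ÷ T = (2.1481204 − 2.0304)/2.0304/2 = 0.028989 → 2.90%.

+2.90%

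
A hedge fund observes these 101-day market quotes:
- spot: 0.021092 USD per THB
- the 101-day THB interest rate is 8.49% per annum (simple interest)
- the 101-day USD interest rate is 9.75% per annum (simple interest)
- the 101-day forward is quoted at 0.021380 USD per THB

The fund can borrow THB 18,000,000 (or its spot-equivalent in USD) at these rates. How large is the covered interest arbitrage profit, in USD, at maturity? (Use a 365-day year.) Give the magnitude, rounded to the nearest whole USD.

T = 101/365 years.
Invest the THB and cover forward: 18,000,000 × 1.02349288 × 0.021380 = USD 393,881.00.
Convert at spot and invest in USD: 18,000,000 × 0.021092 × 1.02697945 = USD 389,898.91.
The quoted forward overvalues THB, so borrow USD, buy THB at spot, deposit the THB at 8.49%, and sell the proceeds forward at 0.021380.
Arbitrage profit = |393,881.00 − 389,898.91| = USD 3,982.

USD 3,982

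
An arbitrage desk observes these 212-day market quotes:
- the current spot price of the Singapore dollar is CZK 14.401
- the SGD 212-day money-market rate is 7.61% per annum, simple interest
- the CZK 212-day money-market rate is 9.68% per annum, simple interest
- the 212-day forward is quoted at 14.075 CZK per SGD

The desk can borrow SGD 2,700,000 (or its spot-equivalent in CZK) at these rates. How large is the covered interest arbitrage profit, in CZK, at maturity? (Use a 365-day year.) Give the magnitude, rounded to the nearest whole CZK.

CZK 1,386,593

T = 212/365 years.
Invest the SGD and cover forward: 2,700,000 × 1.0442005479 × 14.075 = CZK 39,682,231.32.
Convert at spot and invest in CZK: 2,700,000 × 14.401 × 1.0562235616 = CZK 41,068,823.88.
The quoted forward undervalues SGD, so borrow SGD, convert to CZK at spot, deposit the CZK at 9.68%, and buy SGD forward at 14.075 to cover the loan.
The gap between the two covered legs is CZK 1,386,593.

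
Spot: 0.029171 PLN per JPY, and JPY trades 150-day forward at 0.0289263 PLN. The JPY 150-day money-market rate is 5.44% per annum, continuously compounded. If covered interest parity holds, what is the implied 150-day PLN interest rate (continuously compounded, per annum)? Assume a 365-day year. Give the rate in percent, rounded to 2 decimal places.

T = 150/365 years.
CIP gives F = S · g_PLN/g_JPY, so g_PLN/g_JPY = 0.0289263/0.029171 = 0.9916115.
The JPY side grows by e^(0.0544×150/365) = 1.0226079.
Hence g_PLN = 1.0140298.
r = ln(1.0140298)/(150/365) = 0.033902 → 3.39%.

3.39%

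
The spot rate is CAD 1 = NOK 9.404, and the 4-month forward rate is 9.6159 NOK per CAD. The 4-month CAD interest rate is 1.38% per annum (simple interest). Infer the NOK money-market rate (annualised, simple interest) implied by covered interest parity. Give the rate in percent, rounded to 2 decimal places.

8.17%

T = 4/12 years.
By CIP, F/S equals the NOK-to-CAD growth ratio: 9.6159/9.404 = 1.0225330.
The CAD side grows by 1 + 0.0138×4/12 = 1.004600.
So the NOK growth factor = 1.0272367.
r = (1.0272367 − 1)/(4/12) = 0.081710 → 8.17%.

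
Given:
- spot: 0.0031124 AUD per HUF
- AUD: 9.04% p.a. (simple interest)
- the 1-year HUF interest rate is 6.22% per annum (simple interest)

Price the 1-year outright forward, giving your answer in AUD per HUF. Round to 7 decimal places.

0.0031950

T = 1 year.
AUD growth factor: 1 + 0.0904×1 = 1.090400.
Growth of 1 HUF over T: 1 + 0.0622×1 = 1.062200.
So F = 0.0031124 × 1.090400 / 1.062200 = 0.003195030 (AUD/HUF).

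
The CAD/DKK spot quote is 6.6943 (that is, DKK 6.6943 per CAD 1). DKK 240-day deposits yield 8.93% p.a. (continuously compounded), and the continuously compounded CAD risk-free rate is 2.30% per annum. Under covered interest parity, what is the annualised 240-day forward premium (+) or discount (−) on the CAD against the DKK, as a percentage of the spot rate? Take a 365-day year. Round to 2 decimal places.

+6.78%

T = 240/365 years.
No-arbitrage forward: 6.6943 × 1.0604759 / 1.0152382 = 6.9925893 DKK/CAD.
(F − S)/S ÷ T = (6.9925893 − 6.6943)/6.6943/(240/365) = 0.067766 → 6.78%.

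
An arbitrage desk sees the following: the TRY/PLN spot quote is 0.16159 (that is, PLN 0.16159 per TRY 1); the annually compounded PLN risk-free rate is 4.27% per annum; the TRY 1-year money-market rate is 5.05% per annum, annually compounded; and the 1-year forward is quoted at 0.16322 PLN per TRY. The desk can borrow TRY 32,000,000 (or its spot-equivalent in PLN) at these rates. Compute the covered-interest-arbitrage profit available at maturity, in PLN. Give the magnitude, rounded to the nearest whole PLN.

T = 1 year.
Invest the TRY and cover forward: 32,000,000 × 1.050500 × 0.16322 = PLN 5,486,803.52.
Convert at spot and invest in PLN: 32,000,000 × 0.16159 × 1.042700 = PLN 5,391,676.58.
The quoted forward overvalues TRY, so borrow PLN, buy TRY at spot, deposit the TRY at 5.05%, and sell the proceeds forward at 0.16322.
Profit = 5,486,803.52 − 5,391,676.58 = PLN 95,127.

PLN 95,127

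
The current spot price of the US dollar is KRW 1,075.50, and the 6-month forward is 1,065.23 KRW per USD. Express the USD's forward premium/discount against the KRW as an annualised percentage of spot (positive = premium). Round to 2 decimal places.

T = 6/12 years.
Period premium: (1065.23 − 1075.5)/1075.5 = -0.0095490.
Annualise by dividing by T: -0.0095490 / (6/12) = -0.019098 → -1.91%.

-1.91%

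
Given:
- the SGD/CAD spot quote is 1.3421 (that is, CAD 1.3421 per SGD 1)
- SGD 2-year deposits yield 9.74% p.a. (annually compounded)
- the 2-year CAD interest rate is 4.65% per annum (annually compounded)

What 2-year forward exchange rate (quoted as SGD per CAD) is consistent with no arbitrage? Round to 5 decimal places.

0.81934

T = 2 years.
Growth of 1 CAD over T: (1 + 0.0465)^2 = 1.0951623.
Growth of 1 SGD over T: (1 + 0.0974)^2 = 1.2042868.
Forward (CAD per SGD) = 1.3421 × 1.0951623 / 1.2042868 = 1.220488.
Invert for SGD per CAD: 1 / 1.220488 = 0.81934.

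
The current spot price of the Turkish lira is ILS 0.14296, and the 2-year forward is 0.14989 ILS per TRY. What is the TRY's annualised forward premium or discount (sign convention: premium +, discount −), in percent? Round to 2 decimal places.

T = 2 years.
(F − S)/S = (0.14989 − 0.14296)/0.14296 = 0.0484751.
Annualise by dividing by T: 0.0484751 / 2 = 0.024238 → 2.42%.

+2.42%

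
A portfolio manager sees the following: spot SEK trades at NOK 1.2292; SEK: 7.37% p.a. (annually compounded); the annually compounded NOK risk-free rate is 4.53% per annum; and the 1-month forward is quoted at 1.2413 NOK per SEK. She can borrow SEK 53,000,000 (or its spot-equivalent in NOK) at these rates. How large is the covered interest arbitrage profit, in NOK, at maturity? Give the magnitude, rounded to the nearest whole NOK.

T = 1/12 years.
Keep in SEK, deliver into the forward: 53,000,000·1.0059434784·1.2413 = NOK 66,179,914.91.
Swap to NOK now, deposit: 53,000,000·1.2292·1.0036988176 = NOK 65,388,569.09.
The quoted forward overvalues SEK, so borrow NOK, buy SEK at spot, deposit the SEK at 7.37%, and sell the proceeds forward at 1.2413.
Arbitrage profit = |66,179,914.91 − 65,388,569.09| = NOK 791,346.

NOK 791,346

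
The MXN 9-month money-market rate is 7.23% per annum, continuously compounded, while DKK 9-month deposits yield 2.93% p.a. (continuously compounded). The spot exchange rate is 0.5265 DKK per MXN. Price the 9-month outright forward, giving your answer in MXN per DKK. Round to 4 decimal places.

1.9616

T = 9/12 years.
Growth of 1 DKK over T: e^(0.0293×9/12) = 1.0222182.
MXN accumulates by e^(0.0723×9/12) = 1.0557221.
Forward (DKK per MXN) = 0.5265 × 1.0222182 / 1.0557221 = 0.5097912.
Quoted the other way: 1/0.5097912 = 1.9616 MXN per DKK.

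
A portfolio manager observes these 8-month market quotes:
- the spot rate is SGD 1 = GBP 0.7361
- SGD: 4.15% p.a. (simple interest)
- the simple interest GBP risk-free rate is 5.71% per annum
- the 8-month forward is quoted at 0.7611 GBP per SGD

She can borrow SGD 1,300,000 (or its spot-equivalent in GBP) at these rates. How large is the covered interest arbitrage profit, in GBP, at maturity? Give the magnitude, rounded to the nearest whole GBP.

GBP 23,447

T = 8/12 years.
Keep in SGD, deliver into the forward: 1,300,000·1.02766667·0.7611 = GBP 1,016,804.23.
Swap to GBP now, deposit: 1,300,000·0.7361·1.03806667 = GBP 993,357.14.
The quoted forward overvalues SGD, so borrow GBP, buy SGD at spot, deposit the SGD at 4.15%, and sell the proceeds forward at 0.7611.
Arbitrage profit = |1,016,804.23 − 993,357.14| = GBP 23,447.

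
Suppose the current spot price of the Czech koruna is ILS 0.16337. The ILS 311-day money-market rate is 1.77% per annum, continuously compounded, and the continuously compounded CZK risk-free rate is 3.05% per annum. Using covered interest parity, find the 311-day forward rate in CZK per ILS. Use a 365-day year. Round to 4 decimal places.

6.1882

T = 311/365 years.
Growth of 1 ILS over T: e^(0.0177×311/365) = 1.0151957.
Growth of 1 CZK over T: e^(0.0305×311/365) = 1.0263283.
Forward (ILS per CZK) = 0.16337 × 1.0151957 / 1.0263283 = 0.1615979.
Quoted the other way: 1/0.1615979 = 6.1882 CZK per ILS.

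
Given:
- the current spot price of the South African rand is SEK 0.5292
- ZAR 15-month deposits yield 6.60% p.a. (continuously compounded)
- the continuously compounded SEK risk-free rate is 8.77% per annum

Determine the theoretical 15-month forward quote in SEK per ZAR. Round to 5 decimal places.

T = 15/12 years.
SEK growth factor: e^(0.0877×15/12) = 1.1158595.
ZAR accumulates by e^(0.0660×15/12) = 1.0859987.
CIP: F = S · (grow SEK)/(grow ZAR) = 0.5292 × 1.1158595/1.0859987 = 0.5437510 SEK per ZAR.

0.54375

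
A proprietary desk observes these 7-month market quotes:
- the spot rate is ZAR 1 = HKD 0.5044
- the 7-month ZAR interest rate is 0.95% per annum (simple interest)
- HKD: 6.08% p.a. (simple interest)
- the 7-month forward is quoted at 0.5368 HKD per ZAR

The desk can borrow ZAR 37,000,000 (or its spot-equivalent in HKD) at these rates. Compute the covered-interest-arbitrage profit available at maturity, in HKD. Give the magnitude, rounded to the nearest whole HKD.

T = 7/12 years.
Route A — deposit ZAR, sell forward: 37,000,000 × 1.0055416667 × 0.5368 = HKD 19,971,666.37.
Route B — convert at spot, deposit HKD: 37,000,000 × 0.5044 × 1.0354666667 = HKD 19,324,707.31.
The quoted forward overvalues ZAR, so borrow HKD, buy ZAR at spot, deposit the ZAR at 0.95%, and sell the proceeds forward at 0.5368.
Arbitrage profit = |19,971,666.37 − 19,324,707.31| = HKD 646,959.

HKD 646,959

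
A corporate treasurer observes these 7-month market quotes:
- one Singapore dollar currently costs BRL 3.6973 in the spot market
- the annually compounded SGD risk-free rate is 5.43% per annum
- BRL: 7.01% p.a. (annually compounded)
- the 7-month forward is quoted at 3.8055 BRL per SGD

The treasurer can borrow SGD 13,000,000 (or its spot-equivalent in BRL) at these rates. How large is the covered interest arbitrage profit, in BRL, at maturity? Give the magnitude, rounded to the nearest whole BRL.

BRL 1,018,661

T = 7/12 years.
Invest the SGD and cover forward: 13,000,000 × 1.0313255739 × 3.8055 = BRL 51,021,223.13.
Convert at spot and invest in BRL: 13,000,000 × 3.6973 × 1.0403134475 = BRL 50,002,561.82.
The quoted forward overvalues SGD, so borrow BRL, buy SGD at spot, deposit the SGD at 5.43%, and sell the proceeds forward at 3.8055.
Profit = 51,021,223.13 − 50,002,561.82 = BRL 1,018,661.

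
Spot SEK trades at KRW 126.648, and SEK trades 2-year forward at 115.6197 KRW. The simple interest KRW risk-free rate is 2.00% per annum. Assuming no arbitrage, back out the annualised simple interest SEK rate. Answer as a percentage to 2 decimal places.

T = 2 years.
CIP gives F = S · g_KRW/g_SEK, so g_KRW/g_SEK = 115.6197/126.648 = 0.9129216.
The KRW side grows by 1 + 0.0200×2 = 1.040000.
That pins the SEK growth at 1.1391997.
(1.1391997 − 1)/T = 0.069600, i.e. 6.96%.

6.96%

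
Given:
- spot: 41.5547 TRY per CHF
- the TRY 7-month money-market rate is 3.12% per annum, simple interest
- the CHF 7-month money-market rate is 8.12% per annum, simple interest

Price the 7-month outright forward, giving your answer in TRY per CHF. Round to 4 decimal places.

T = 7/12 years.
Growth of 1 TRY over T: 1 + 0.0312×7/12 = 1.018200.
Growth of 1 CHF over T: 1 + 0.0812×7/12 = 1.04736667.
CIP: F = S · (grow TRY)/(grow CHF) = 41.5547 × 1.018200/1.04736667 = 40.397500 TRY per CHF.

40.3975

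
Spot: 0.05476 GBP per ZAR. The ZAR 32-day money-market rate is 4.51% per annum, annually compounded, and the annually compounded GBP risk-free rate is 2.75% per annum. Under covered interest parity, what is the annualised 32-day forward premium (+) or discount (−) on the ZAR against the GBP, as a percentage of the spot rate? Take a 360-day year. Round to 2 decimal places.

-1.70%

T = 32/360 years.
F = S · g_GBP/g_ZAR = 0.05476 × 1.0024143/1.0039288 = 0.05467739.
(F − S)/S ÷ T = (0.05467739 − 0.05476)/0.05476/(32/360) = -0.016972 → -1.70%.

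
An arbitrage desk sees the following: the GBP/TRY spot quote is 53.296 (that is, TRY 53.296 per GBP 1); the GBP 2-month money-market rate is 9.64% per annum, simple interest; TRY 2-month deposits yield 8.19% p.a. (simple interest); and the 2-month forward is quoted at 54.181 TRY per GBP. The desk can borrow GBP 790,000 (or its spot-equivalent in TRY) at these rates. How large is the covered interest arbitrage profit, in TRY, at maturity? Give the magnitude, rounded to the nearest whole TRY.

T = 2/12 years.
Invest the GBP and cover forward: 790,000 × 1.0160666667 × 54.181 = TRY 43,490,691.37.
Convert at spot and invest in TRY: 790,000 × 53.296 × 1.013650 = TRY 42,678,557.42.
The quoted forward overvalues GBP, so borrow TRY, buy GBP at spot, deposit the GBP at 9.64%, and sell the proceeds forward at 54.181.
Arbitrage profit = |43,490,691.37 − 42,678,557.42| = TRY 812,134.

TRY 812,134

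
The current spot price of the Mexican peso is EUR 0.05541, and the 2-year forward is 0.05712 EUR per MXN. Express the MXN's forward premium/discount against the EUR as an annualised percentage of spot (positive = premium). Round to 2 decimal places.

T = 2 years.
MXN trades forward at +3.08609% vs spot over the period.
×(1/T) gives 1.54% p.a.

+1.54%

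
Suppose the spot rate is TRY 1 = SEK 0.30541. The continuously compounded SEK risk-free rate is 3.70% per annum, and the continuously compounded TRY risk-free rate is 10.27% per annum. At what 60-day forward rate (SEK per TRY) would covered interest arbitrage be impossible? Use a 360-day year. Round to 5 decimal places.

0.30208

T = 60/360 years.
SEK growth factor: e^(0.0370×60/360) = 1.0061857.
Growth of 1 TRY over T: e^(0.1027×60/360) = 1.017264.
Forward (SEK per TRY) = 0.30541 × 1.0061857 / 1.017264 = 0.3020840.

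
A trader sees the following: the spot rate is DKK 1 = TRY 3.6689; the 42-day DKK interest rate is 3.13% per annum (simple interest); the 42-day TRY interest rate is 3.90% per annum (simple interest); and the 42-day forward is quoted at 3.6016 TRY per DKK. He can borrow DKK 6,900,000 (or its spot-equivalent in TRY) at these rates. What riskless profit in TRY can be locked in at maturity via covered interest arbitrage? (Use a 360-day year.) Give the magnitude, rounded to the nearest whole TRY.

TRY 488,807

T = 42/360 years.
Route A — deposit DKK, sell forward: 6,900,000 × 1.0036516667 × 3.6016 = TRY 24,941,787.72.
Route B — convert at spot, deposit TRY: 6,900,000 × 3.6689 × 1.004550 = TRY 25,430,595.12.
The quoted forward undervalues DKK, so borrow DKK, convert to TRY at spot, deposit the TRY at 3.90%, and buy DKK forward at 3.6016 to cover the loan.
The gap between the two covered legs is TRY 488,807.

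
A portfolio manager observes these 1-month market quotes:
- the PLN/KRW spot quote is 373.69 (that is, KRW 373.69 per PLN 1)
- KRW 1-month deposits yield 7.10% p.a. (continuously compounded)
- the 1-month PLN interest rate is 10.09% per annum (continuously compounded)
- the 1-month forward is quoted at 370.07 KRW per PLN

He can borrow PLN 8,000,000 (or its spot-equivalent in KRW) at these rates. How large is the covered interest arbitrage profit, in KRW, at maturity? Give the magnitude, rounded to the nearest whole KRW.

KRW 21,702,098

T = 1/12 years.
Invest the PLN and cover forward: 8,000,000 × 1.008443782655 × 370.07 = KRW 2,985,558,325.18.
Convert at spot and invest in KRW: 8,000,000 × 373.69 × 1.005934204711 = KRW 3,007,260,423.67.
The quoted forward undervalues PLN, so borrow PLN, convert to KRW at spot, deposit the KRW at 7.10%, and buy PLN forward at 370.07 to cover the loan.
The gap between the two covered legs is KRW 21,702,098.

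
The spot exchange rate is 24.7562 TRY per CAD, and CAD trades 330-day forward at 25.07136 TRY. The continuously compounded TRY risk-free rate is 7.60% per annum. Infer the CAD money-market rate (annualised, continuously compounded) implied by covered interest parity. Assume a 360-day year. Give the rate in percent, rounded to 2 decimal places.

6.22%

T = 330/360 years.
F/S = 25.07136/24.7562 = 1.0127305 = (growth of TRY) / (growth of CAD).
The TRY side grows by e^(0.0760×330/360) = 1.0721507.
So the CAD growth factor = 1.0586733.
Take logs: ln 1.0586733 / (330/360) = 0.062200, so 6.22%.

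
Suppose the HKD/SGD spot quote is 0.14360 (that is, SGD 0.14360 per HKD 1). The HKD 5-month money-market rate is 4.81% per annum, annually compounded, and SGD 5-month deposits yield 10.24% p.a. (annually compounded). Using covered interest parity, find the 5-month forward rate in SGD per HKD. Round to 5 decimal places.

0.14665

T = 5/12 years.
SGD accumulates by (1 + 0.1024)^(5/12) = 1.041457.
HKD accumulates by (1 + 0.0481)^(5/12) = 1.0197674.
CIP: F = S · (grow SGD)/(grow HKD) = 0.1436 × 1.041457/1.0197674 = 0.1466543 SGD per HKD.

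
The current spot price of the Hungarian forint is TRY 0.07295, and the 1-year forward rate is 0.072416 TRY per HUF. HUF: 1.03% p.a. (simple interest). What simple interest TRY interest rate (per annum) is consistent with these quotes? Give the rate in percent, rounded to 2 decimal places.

T = 1 year.
F/S = 0.072416/0.07295 = 0.9926799 = (growth of TRY) / (growth of HUF).
The HUF side grows by 1 + 0.0103×1 = 1.010300.
That pins the TRY growth at 1.0029045.
(1.0029045 − 1)/T = 0.002905, i.e. 0.29%.

0.29%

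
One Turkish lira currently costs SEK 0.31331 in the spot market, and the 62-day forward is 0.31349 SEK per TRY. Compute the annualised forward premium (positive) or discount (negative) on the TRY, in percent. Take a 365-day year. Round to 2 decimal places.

+0.34%

T = 62/365 years.
(F − S)/S = (0.31349 − 0.31331)/0.31331 = 0.0005745.
×(1/T) gives 0.34% p.a.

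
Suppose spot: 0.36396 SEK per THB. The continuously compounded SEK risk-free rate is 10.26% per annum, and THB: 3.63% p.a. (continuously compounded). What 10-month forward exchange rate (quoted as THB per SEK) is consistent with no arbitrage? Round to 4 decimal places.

2.5999

T = 10/12 years.
Growth of 1 SEK over T: e^(0.1026×10/12) = 1.0892616.
THB growth factor: e^(0.0363×10/12) = 1.0307122.
Forward (SEK per THB) = 0.36396 × 1.0892616 / 1.0307122 = 0.3846347.
Invert for THB per SEK: 1 / 0.3846347 = 2.5999.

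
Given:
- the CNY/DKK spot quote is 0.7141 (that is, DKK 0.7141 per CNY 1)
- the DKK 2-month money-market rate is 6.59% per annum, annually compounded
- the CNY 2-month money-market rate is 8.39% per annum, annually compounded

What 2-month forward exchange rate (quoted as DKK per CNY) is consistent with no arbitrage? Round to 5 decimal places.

T = 2/12 years.
DKK growth factor: (1 + 0.0659)^(2/12) = 1.0106934.
CNY accumulates by (1 + 0.0839)^(2/12) = 1.0135182.
CIP: F = S · (grow DKK)/(grow CNY) = 0.7141 × 1.0106934/1.0135182 = 0.7121097 DKK per CNY.

0.71211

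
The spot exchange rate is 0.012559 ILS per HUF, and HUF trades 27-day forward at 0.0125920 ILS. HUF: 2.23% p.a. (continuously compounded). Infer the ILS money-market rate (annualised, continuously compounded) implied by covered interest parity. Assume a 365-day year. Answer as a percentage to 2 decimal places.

5.78%

T = 27/365 years.
CIP gives F = S · g_ILS/g_HUF, so g_ILS/g_HUF = 0.012592/0.012559 = 1.0026276.
The HUF side grows by e^(0.0223×27/365) = 1.001651.
So the ILS growth factor = 1.0042829.
Take logs: ln 1.0042829 / (27/365) = 0.057775, so 5.78%.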